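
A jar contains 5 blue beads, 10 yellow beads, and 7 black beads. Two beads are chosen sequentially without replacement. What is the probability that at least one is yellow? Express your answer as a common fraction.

P(no yellow) = 12/22 × 11/21 = 132/462 = 2/7.
P(at least one) = 1 − 2/7 = 5/7.

5/7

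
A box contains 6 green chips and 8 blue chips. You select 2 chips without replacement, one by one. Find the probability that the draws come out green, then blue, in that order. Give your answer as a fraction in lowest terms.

Chain rule:
P = 6/14 × 8/13 = 48/182 = 24/91.

24/91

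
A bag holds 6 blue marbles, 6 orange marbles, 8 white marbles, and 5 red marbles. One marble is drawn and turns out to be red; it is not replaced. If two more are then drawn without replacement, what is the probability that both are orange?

With the first marble removed, 6 orange remain out of 24.
P = 6/24 × 5/23 = 30/552 = 5/92.

5/92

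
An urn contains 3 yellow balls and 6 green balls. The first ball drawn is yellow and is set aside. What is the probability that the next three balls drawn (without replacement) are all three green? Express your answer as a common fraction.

5/14

After the first draw, 6 of the remaining 8 balls are green.
P = 6/8 × 5/7 × 4/6 = 120/336 = 5/14.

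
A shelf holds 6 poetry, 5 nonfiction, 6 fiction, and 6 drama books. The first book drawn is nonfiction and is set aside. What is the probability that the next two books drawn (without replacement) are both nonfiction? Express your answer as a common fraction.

2/77

With the first book removed, 4 nonfiction remain out of 22.
P = 4/22 × 3/21 = 12/462 = 2/77.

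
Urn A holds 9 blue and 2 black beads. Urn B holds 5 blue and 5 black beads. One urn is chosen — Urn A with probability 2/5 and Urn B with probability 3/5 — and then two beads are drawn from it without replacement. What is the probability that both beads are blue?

From Urn A: P(both blue) = (9/11)(8/10) = 36/55.
From Urn B: P(both blue) = (5/10)(4/9) = 2/9.
Total probability = (2/5)(36/55) + (3/5)(2/9) = 326/825.

326/825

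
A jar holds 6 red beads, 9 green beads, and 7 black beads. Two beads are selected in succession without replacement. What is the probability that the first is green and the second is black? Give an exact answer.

3/22

Multiply the probability of each draw given the previous ones:
P = 9/22 × 7/21 = 63/462 = 3/22.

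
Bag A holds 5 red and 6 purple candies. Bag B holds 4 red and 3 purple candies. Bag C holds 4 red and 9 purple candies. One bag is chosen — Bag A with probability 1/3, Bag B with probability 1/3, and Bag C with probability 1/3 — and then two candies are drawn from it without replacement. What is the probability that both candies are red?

545/3003

From Bag A: P(both red) = (5/11)(4/10) = 2/11.
From Bag B: P(both red) = (4/7)(3/6) = 2/7.
From Bag C: P(both red) = (4/13)(3/12) = 1/13.
Total probability = (1/3)(2/11) + (1/3)(2/7) + (1/3)(1/13) = 545/3003.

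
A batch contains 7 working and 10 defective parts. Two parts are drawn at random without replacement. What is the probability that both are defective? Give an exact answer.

45/136

P(all defective) = 10/17 × 9/16 = 90/272 = 45/136.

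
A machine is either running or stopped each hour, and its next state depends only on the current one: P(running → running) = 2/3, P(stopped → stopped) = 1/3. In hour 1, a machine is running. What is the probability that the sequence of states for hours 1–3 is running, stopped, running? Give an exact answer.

Hour 1 is given. For each transition, use the conditional probability from the current state:
P(stopped | running) = 1/3; P(running | stopped) = 2/3.
P = 1/3 × 2/3 = 2/9.

2/9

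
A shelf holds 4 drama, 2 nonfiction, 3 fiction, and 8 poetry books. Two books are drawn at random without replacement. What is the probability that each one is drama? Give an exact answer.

P(all drama) = 4/17 × 3/16 = 12/272 = 3/68.

3/68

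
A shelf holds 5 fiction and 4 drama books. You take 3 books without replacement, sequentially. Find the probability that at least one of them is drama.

P(no drama) = 5/9 × 4/8 × 3/7 = 60/504 = 5/42.
P(at least one) = 1 − 5/42 = 37/42.

37/42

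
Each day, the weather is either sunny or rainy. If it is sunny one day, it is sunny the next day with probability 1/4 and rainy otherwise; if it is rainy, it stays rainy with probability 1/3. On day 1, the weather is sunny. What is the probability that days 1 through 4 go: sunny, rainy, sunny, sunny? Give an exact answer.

1/8

Day 1 is given. For each transition, use the conditional probability from the current state:
P(rainy | sunny) = 3/4; P(sunny | rainy) = 2/3; P(sunny | sunny) = 1/4.
P = 3/4 × 2/3 × 1/4 = 6/48 = 1/8.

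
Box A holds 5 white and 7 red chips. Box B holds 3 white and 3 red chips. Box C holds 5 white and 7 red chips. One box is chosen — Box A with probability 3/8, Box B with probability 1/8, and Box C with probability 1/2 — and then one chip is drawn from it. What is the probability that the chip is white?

41/96

From Box A: P(white) = 5/12.
From Box B: P(white) = 3/6.
From Box C: P(white) = 5/12.
Total probability = (3/8)(5/12) + (1/8)(3/6) + (1/2)(5/12) = 41/96.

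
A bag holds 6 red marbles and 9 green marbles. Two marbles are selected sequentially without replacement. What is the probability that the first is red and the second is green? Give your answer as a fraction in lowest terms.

Multiply the probability of each draw given the previous ones:
P = 6/15 × 9/14 = 54/210 = 9/35.

9/35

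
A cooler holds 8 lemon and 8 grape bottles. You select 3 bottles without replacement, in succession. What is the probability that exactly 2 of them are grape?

2/5

One ordering (grape drawn first) has probability 8/16 × 7/15 × 8/14 = 448/3360 = 2/15.
There are C(3,2) = 3 such orderings, each equally likely, so P = 3 × 2/15 = 2/5.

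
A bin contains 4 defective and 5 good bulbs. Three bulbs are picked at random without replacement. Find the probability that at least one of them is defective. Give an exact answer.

37/42

P(no defective) = 5/9 × 4/8 × 3/7 = 60/504 = 5/42.
P(at least one) = 1 − 5/42 = 37/42.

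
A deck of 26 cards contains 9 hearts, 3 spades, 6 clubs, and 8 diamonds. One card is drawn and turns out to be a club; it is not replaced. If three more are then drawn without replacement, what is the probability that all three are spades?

1/2300

After the first draw, 3 of the remaining 25 cards are spades.
P = 3/25 × 2/24 × 1/23 = 6/13800 = 1/2300.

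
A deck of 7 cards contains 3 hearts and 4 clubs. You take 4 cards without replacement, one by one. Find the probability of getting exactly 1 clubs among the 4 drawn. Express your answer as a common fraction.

4/35

One ordering (a club drawn first) has probability 4/7 × 3/6 × 2/5 × 1/4 = 24/840 = 1/35.
There are C(4,1) = 4 such orderings, each equally likely, so P = 4 × 1/35 = 4/35.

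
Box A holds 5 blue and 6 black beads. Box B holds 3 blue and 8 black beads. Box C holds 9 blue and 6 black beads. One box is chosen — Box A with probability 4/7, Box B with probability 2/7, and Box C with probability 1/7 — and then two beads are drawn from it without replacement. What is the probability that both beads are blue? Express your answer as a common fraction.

454/2695

From Box A: P(both blue) = (5/11)(4/10) = 2/11.
From Box B: P(both blue) = (3/11)(2/10) = 3/55.
From Box C: P(both blue) = (9/15)(8/14) = 12/35.
Total probability = (4/7)(2/11) + (2/7)(3/55) + (1/7)(12/35) = 454/2695.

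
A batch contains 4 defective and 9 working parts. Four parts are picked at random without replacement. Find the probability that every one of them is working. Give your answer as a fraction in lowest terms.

126/715

P = 9/13 × 8/12 × 7/11 × 6/10 = 3024/17160 = 126/715.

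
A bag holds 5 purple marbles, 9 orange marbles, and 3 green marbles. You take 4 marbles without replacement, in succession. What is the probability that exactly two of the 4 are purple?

One ordering (purple drawn first) has probability 5/17 × 4/16 × 12/15 × 11/14 = 2640/57120 = 11/238.
There are C(4,2) = 6 such orderings, each equally likely, so P = 6 × 11/238 = 33/119.

33/119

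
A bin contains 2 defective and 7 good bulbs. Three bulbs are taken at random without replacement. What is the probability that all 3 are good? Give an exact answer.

P(every draw is good) = 7/9 × 6/8 × 5/7 = 210/504 = 5/12.

5/12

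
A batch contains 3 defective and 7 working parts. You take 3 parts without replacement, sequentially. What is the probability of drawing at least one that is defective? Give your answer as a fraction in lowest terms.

P(no defective) = 7/10 × 6/9 × 5/8 = 210/720 = 7/24.
P(at least one) = 1 − 7/24 = 17/24.

17/24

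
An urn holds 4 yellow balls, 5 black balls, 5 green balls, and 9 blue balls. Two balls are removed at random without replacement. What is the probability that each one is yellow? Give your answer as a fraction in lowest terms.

6/253

P = 4/23 × 3/22 = 12/506 = 6/253.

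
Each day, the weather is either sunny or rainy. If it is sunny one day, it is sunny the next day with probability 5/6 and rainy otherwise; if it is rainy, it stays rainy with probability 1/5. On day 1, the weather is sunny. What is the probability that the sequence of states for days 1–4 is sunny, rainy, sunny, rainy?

Day 1 is given. For each transition, use the conditional probability from the current state:
P(rainy | sunny) = 1/6; P(sunny | rainy) = 4/5; P(rainy | sunny) = 1/6.
P = 1/6 × 4/5 × 1/6 = 4/180 = 1/45.

1/45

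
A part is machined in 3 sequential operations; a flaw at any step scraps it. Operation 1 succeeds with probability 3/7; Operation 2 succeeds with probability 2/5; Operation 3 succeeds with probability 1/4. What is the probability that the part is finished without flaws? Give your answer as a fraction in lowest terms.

3/70

Multiplying along the chain,
P = 3/7 × 2/5 × 1/4 = 6/140 = 3/70.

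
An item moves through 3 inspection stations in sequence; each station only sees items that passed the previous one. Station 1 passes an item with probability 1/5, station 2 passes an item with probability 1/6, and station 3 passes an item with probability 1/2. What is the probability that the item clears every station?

1/60

The events are sequential, so multiply the conditional probabilities:
P = 1/5 × 1/6 × 1/2 = 1/60.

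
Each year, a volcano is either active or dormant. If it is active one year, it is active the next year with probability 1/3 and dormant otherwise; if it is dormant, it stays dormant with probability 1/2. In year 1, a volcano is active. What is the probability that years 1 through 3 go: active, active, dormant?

Year 1 is given. For each transition, use the conditional probability from the current state:
P(active | active) = 1/3; P(dormant | active) = 2/3.
P = 1/3 × 2/3 = 2/9.

2/9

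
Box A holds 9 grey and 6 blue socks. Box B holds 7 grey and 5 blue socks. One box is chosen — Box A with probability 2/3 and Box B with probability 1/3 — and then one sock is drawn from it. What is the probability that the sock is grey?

From Box A: P(grey) = 9/15.
From Box B: P(grey) = 7/12.
Total probability = (2/3)(9/15) + (1/3)(7/12) = 107/180.

107/180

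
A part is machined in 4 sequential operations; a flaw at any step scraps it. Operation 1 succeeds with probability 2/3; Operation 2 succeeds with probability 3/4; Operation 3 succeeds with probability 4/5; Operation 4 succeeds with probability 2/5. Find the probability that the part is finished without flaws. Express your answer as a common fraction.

Multiplying along the chain,
P = 2/3 × 3/4 × 4/5 × 2/5 = 48/300 = 4/25.

4/25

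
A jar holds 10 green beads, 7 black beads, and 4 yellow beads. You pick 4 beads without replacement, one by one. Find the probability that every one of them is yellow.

1/5985

P(all yellow) = 4/21 × 3/20 × 2/19 × 1/18 = 24/143640 = 1/5985.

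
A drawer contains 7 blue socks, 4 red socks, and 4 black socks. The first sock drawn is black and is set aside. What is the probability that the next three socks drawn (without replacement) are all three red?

1/91

With the first sock removed, 4 red remain out of 14.
P = 4/14 × 3/13 × 2/12 = 24/2184 = 1/91.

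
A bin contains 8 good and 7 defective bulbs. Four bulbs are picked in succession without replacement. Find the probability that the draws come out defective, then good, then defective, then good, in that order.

Chain rule:
P = 7/15 × 8/14 × 6/13 × 7/12 = 2352/32760 = 14/195.

14/195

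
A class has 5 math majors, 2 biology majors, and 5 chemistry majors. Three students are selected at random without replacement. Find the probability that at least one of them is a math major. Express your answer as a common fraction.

37/44

P(no math majors) = 7/12 × 6/11 × 5/10 = 210/1320 = 7/44.
P(at least one) = 1 − 7/44 = 37/44.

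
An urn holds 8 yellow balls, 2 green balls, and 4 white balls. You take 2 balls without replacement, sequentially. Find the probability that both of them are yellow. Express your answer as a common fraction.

P(every draw is yellow) = 8/14 × 7/13 = 56/182 = 4/13.

4/13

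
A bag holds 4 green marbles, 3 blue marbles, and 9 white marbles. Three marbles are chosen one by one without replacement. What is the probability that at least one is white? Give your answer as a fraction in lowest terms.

15/16

P(no white) = 7/16 × 6/15 × 5/14 = 210/3360 = 1/16.
P(at least one) = 1 − 1/16 = 15/16.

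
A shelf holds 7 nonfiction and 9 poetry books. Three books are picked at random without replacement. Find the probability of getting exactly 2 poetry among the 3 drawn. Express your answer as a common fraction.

One ordering (poetry drawn first) has probability 9/16 × 8/15 × 7/14 = 504/3360 = 3/20.
There are C(3,2) = 3 such orderings, each equally likely, so P = 3 × 3/20 = 9/20.

9/20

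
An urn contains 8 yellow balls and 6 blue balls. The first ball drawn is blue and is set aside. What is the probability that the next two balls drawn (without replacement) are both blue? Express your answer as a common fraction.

With the first ball removed, 5 blue remain out of 13.
P = 5/13 × 4/12 = 20/156 = 5/39.

5/39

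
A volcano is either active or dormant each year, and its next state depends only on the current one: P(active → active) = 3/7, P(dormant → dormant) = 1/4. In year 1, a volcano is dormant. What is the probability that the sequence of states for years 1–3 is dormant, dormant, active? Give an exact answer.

Year 1 is given. For each transition, use the conditional probability from the current state:
P(dormant | dormant) = 1/4; P(active | dormant) = 3/4.
P = 1/4 × 3/4 = 3/16.

3/16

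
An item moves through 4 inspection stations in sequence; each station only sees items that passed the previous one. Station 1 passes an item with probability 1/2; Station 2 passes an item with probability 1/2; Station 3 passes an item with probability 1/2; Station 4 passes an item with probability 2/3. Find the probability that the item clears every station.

1/12

Multiplying along the chain,
P = 1/2 × 1/2 × 1/2 × 2/3 = 2/24 = 1/12.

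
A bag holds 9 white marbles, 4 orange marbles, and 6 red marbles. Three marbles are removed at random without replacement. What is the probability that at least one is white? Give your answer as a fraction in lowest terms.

P(no white) = 10/19 × 9/18 × 8/17 = 720/5814 = 40/323.
P(at least one) = 1 − 40/323 = 283/323.

283/323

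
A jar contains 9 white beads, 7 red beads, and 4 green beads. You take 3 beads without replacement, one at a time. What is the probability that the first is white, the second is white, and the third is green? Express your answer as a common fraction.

Chain rule:
P = 9/20 × 8/19 × 4/18 = 288/6840 = 4/95.

4/95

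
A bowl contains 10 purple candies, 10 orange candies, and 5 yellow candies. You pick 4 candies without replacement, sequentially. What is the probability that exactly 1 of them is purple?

One ordering (purple drawn first) has probability 10/25 × 15/24 × 14/23 × 13/22 = 27300/303600 = 91/1012.
There are C(4,1) = 4 such orderings, each equally likely, so P = 4 × 91/1012 = 91/253.

91/253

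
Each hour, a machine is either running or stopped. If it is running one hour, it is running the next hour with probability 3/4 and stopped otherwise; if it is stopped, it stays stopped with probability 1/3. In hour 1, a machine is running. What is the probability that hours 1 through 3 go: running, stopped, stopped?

Hour 1 is given. For each transition, use the conditional probability from the current state:
P(stopped | running) = 1/4; P(stopped | stopped) = 1/3.
P = 1/4 × 1/3 = 1/12.

1/12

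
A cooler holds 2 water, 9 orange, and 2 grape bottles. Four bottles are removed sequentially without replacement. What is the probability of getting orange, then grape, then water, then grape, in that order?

3/1430

Multiply the probability of each draw given the previous ones:
P = 9/13 × 2/12 × 2/11 × 1/10 = 36/17160 = 3/1430.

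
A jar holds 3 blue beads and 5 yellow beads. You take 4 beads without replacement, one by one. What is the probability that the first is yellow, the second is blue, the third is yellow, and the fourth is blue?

1/14

Each draw changes the counts, so multiply the conditional probabilities along the sequence:
P = 5/8 × 3/7 × 4/6 × 2/5 = 120/1680 = 1/14.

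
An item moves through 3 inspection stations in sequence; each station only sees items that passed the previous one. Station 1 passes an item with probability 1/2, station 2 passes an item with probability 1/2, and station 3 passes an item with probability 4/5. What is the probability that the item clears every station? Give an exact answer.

1/5

The events are sequential, so multiply the conditional probabilities:
P = 1/2 × 1/2 × 4/5 = 4/20 = 1/5.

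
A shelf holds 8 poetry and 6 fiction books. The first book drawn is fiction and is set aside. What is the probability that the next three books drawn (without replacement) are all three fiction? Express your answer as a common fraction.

5/143

After the first draw, 5 of the remaining 13 books are fiction.
P = 5/13 × 4/12 × 3/11 = 60/1716 = 5/143.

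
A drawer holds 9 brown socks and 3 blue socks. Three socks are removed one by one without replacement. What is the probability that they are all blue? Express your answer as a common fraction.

P(all blue) = 3/12 × 2/11 × 1/10 = 6/1320 = 1/220.

1/220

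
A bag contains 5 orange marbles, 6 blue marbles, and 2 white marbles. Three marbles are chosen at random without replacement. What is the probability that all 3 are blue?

10/143

P(every draw is blue) = 6/13 × 5/12 × 4/11 = 120/1716 = 10/143.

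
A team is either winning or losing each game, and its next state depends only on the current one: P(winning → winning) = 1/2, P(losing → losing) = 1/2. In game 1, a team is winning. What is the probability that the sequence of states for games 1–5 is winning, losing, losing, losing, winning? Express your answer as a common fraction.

Game 1 is given. For each transition, use the conditional probability from the current state:
P(losing | winning) = 1/2; P(losing | losing) = 1/2; P(losing | losing) = 1/2; P(winning | losing) = 1/2.
P = 1/2 × 1/2 × 1/2 × 1/2 = 1/16.

1/16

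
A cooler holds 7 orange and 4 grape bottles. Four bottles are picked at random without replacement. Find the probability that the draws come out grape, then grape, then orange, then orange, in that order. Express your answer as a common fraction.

7/110

Multiply the probability of each draw given the previous ones:
P = 4/11 × 3/10 × 7/9 × 6/8 = 504/7920 = 7/110.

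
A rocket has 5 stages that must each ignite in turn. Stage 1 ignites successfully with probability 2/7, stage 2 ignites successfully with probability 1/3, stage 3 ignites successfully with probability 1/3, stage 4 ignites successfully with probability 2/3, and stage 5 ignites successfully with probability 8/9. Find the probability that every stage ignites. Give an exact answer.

The events are sequential, so multiply the conditional probabilities:
P = 2/7 × 1/3 × 1/3 × 2/3 × 8/9 = 32/1701.

32/1701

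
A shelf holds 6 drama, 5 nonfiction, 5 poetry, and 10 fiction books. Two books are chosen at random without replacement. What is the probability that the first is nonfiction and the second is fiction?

1/13

Each draw changes the counts, so multiply the conditional probabilities along the sequence:
P = 5/26 × 10/25 = 50/650 = 1/13.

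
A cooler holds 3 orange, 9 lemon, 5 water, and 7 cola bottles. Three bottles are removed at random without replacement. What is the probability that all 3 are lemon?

21/506

P(every draw is lemon) = 9/24 × 8/23 × 7/22 = 504/12144 = 21/506.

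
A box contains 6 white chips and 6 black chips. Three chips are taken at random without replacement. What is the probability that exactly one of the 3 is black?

One ordering (black drawn first) has probability 6/12 × 6/11 × 5/10 = 180/1320 = 3/22.
There are C(3,1) = 3 such orderings, each equally likely, so P = 3 × 3/22 = 9/22.

9/22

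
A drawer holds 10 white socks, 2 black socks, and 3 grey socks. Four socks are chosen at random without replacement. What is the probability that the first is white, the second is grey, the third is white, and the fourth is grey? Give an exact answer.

Multiply the probability of each draw given the previous ones:
P = 10/15 × 3/14 × 9/13 × 2/12 = 540/32760 = 3/182.

3/182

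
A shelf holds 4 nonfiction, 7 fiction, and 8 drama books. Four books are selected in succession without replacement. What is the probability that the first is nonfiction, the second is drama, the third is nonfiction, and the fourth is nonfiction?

Chain rule:
P = 4/19 × 8/18 × 3/17 × 2/16 = 192/93024 = 2/969.

2/969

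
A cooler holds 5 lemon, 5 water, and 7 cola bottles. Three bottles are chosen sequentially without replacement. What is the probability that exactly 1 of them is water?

33/68

One ordering (water drawn first) has probability 5/17 × 12/16 × 11/15 = 660/4080 = 11/68.
There are C(3,1) = 3 such orderings, each equally likely, so P = 3 × 11/68 = 33/68.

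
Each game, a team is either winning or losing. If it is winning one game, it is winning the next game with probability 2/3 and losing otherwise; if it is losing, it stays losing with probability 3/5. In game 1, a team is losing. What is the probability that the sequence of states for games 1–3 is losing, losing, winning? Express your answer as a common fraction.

6/25

Game 1 is given. For each transition, use the conditional probability from the current state:
P(losing | losing) = 3/5; P(winning | losing) = 2/5.
P = 3/5 × 2/5 = 6/25.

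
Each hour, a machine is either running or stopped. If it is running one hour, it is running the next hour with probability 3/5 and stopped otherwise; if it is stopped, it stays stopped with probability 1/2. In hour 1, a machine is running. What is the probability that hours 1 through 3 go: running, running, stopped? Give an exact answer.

Hour 1 is given. For each transition, use the conditional probability from the current state:
P(running | running) = 3/5; P(stopped | running) = 2/5.
P = 3/5 × 2/5 = 6/25.

6/25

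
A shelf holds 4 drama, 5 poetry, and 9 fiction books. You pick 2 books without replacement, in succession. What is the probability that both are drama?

P(every draw is drama) = 4/18 × 3/17 = 12/306 = 2/51.

2/51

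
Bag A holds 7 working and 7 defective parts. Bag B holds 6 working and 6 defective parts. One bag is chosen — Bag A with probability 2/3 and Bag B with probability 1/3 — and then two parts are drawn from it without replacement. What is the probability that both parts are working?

197/858

From Bag A: P(both working) = (7/14)(6/13) = 3/13.
From Bag B: P(both working) = (6/12)(5/11) = 5/22.
Total probability = (2/3)(3/13) + (1/3)(5/22) = 197/858.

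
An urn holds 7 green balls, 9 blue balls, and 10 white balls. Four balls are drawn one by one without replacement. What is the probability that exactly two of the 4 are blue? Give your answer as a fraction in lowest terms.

One ordering (blue drawn first) has probability 9/26 × 8/25 × 17/24 × 16/23 = 19584/358800 = 408/7475.
There are C(4,2) = 6 such orderings, each equally likely, so P = 6 × 408/7475 = 2448/7475.

2448/7475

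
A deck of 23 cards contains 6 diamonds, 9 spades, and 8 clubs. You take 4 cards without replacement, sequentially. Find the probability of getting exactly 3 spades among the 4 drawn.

One ordering (spades drawn first) has probability 9/23 × 8/22 × 7/21 × 14/20 = 7056/212520 = 42/1265.
There are C(4,3) = 4 such orderings, each equally likely, so P = 4 × 42/1265 = 168/1265.

168/1265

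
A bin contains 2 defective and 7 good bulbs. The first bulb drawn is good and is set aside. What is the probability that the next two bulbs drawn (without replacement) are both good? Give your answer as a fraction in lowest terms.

15/28

After the first draw, 6 of the remaining 8 bulbs are good.
P = 6/8 × 5/7 = 30/56 = 15/28.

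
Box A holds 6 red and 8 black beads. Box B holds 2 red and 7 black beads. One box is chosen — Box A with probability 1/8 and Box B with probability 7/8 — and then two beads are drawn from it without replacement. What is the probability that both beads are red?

From Box A: P(both red) = (6/14)(5/13) = 15/91.
From Box B: P(both red) = (2/9)(1/8) = 1/36.
Total probability = (1/8)(15/91) + (7/8)(1/36) = 1177/26208.

1177/26208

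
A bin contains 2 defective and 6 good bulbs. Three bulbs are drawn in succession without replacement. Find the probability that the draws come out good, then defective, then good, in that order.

5/28

Chain rule:
P = 6/8 × 2/7 × 5/6 = 60/336 = 5/28.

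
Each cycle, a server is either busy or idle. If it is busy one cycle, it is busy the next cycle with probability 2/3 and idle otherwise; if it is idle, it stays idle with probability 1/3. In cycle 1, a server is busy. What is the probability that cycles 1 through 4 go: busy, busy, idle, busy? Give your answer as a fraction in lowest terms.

4/27

Cycle 1 is given. For each transition, use the conditional probability from the current state:
P(busy | busy) = 2/3; P(idle | busy) = 1/3; P(busy | idle) = 2/3.
P = 2/3 × 1/3 × 2/3 = 4/27.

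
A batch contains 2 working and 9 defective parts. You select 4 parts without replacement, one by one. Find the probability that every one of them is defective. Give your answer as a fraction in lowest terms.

21/55

P(all defective) = 9/11 × 8/10 × 7/9 × 6/8 = 3024/7920 = 21/55.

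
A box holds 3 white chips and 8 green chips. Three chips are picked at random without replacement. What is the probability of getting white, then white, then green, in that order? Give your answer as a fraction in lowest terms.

8/165

Chain rule:
P = 3/11 × 2/10 × 8/9 = 48/990 = 8/165.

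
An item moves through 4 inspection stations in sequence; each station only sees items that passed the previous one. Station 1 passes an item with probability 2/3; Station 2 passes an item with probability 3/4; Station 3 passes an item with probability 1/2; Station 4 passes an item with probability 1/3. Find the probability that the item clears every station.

1/12

Each stage is reached only if all earlier stages succeed, so
P = 2/3 × 3/4 × 1/2 × 1/3 = 6/72 = 1/12.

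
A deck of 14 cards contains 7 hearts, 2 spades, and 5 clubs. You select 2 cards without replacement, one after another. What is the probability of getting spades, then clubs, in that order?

Each draw changes the counts, so multiply the conditional probabilities along the sequence:
P = 2/14 × 5/13 = 10/182 = 5/91.

5/91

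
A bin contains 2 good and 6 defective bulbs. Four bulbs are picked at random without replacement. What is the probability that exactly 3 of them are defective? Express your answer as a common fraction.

4/7

One ordering (defective drawn first) has probability 6/8 × 5/7 × 4/6 × 2/5 = 240/1680 = 1/7.
There are C(4,3) = 4 such orderings, each equally likely, so P = 4 × 1/7 = 4/7.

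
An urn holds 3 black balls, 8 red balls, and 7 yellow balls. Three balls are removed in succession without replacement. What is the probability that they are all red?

P(all red) = 8/18 × 7/17 × 6/16 = 336/4896 = 7/102.

7/102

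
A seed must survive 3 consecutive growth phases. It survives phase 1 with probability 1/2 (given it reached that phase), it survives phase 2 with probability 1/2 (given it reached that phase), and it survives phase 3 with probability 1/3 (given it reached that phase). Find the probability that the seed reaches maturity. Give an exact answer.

1/12

Each stage is reached only if all earlier stages succeed, so
P = 1/2 × 1/2 × 1/3 = 1/12.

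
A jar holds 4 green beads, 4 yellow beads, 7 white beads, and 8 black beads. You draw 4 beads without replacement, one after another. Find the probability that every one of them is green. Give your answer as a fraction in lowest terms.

1/8855

P(every draw is green) = 4/23 × 3/22 × 2/21 × 1/20 = 24/212520 = 1/8855.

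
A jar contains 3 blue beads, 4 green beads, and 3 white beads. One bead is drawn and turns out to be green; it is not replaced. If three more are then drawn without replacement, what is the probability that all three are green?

With the first bead removed, 3 green remain out of 9.
P = 3/9 × 2/8 × 1/7 = 6/504 = 1/84.

1/84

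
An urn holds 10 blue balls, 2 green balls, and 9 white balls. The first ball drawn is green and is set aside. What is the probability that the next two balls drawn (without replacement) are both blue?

After the first draw, 10 of the remaining 20 balls are blue.
P = 10/20 × 9/19 = 90/380 = 9/38.

9/38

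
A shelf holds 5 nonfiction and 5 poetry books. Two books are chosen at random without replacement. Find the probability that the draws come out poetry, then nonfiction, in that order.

Chain rule:
P = 5/10 × 5/9 = 25/90 = 5/18.

5/18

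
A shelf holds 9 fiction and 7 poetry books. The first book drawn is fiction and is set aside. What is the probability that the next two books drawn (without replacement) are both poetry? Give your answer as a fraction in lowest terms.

With the first book removed, 7 poetry remain out of 15.
P = 7/15 × 6/14 = 42/210 = 1/5.

1/5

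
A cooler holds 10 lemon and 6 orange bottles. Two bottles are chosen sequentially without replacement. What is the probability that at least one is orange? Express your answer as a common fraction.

5/8

P(no orange) = 10/16 × 9/15 = 90/240 = 3/8.
P(at least one) = 1 − 3/8 = 5/8.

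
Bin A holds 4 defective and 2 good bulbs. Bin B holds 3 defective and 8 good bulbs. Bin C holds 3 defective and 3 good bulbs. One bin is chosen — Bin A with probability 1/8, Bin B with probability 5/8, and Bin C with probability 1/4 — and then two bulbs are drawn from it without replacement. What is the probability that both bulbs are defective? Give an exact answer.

From Bin A: P(both defective) = (4/6)(3/5) = 2/5.
From Bin B: P(both defective) = (3/11)(2/10) = 3/55.
From Bin C: P(both defective) = (3/6)(2/5) = 1/5.
Total probability = (1/8)(2/5) + (5/8)(3/55) + (1/4)(1/5) = 59/440.

59/440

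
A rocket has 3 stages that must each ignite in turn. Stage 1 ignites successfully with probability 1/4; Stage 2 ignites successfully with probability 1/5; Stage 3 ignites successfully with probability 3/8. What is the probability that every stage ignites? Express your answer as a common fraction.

3/160

Each stage is reached only if all earlier stages succeed, so
P = 1/4 × 1/5 × 3/8 = 3/160.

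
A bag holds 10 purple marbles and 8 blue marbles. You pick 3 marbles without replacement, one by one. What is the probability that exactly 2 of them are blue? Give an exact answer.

35/102

One ordering (blue drawn first) has probability 8/18 × 7/17 × 10/16 = 560/4896 = 35/306.
There are C(3,2) = 3 such orderings, each equally likely, so P = 3 × 35/306 = 35/102.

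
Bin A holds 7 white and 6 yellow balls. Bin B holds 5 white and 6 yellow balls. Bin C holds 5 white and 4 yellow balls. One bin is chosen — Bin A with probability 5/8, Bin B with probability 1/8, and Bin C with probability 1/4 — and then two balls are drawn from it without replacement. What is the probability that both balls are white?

From Bin A: P(both white) = (7/13)(6/12) = 7/26.
From Bin B: P(both white) = (5/11)(4/10) = 2/11.
From Bin C: P(both white) = (5/9)(4/8) = 5/18.
Total probability = (5/8)(7/26) + (1/8)(2/11) + (1/4)(5/18) = 5363/20592.

5363/20592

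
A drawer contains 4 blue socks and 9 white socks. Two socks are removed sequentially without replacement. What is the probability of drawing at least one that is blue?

P(no blue) = 9/13 × 8/12 = 72/156 = 6/13.
P(at least one) = 1 − 6/13 = 7/13.

7/13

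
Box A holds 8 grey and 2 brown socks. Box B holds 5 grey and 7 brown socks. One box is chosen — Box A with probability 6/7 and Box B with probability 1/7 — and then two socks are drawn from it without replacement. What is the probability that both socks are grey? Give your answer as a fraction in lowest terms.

From Box A: P(both grey) = (8/10)(7/9) = 28/45.
From Box B: P(both grey) = (5/12)(4/11) = 5/33.
Total probability = (6/7)(28/45) + (1/7)(5/33) = 641/1155.

641/1155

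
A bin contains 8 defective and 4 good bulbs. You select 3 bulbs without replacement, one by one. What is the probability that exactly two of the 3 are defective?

One ordering (defective drawn first) has probability 8/12 × 7/11 × 4/10 = 224/1320 = 28/165.
There are C(3,2) = 3 such orderings, each equally likely, so P = 3 × 28/165 = 28/55.

28/55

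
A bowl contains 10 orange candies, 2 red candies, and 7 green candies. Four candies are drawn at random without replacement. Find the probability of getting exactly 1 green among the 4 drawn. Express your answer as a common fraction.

One ordering (green drawn first) has probability 7/19 × 12/18 × 11/17 × 10/16 = 9240/93024 = 385/3876.
There are C(4,1) = 4 such orderings, each equally likely, so P = 4 × 385/3876 = 385/969.

385/969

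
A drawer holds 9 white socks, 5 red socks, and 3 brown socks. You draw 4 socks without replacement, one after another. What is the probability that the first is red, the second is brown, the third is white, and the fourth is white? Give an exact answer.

9/476

Each draw changes the counts, so multiply the conditional probabilities along the sequence:
P = 5/17 × 3/16 × 9/15 × 8/14 = 1080/57120 = 9/476.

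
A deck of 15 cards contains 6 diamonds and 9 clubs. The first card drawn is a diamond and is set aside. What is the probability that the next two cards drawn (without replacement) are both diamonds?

After the first draw, 5 of the remaining 14 cards are diamonds.
P = 5/14 × 4/13 = 20/182 = 10/91.

10/91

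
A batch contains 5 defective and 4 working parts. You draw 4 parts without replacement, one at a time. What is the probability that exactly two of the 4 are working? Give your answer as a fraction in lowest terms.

10/21

One ordering (working drawn first) has probability 4/9 × 3/8 × 5/7 × 4/6 = 240/3024 = 5/63.
There are C(4,2) = 6 such orderings, each equally likely, so P = 6 × 5/63 = 10/21.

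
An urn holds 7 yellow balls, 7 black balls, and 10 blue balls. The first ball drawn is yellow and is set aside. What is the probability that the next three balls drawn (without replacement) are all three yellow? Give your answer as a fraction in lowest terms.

With the first ball removed, 6 yellow remain out of 23.
P = 6/23 × 5/22 × 4/21 = 120/10626 = 20/1771.

20/1771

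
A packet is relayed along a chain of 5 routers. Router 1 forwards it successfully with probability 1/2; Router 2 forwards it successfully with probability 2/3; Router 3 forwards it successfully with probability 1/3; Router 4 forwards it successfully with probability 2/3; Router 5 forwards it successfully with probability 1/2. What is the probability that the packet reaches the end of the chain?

The events are sequential, so multiply the conditional probabilities:
P = 1/2 × 2/3 × 1/3 × 2/3 × 1/2 = 4/108 = 1/27.

1/27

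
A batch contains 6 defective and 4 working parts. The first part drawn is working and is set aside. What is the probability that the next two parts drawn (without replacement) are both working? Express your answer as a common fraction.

1/12

With the first part removed, 3 working remain out of 9.
P = 3/9 × 2/8 = 6/72 = 1/12.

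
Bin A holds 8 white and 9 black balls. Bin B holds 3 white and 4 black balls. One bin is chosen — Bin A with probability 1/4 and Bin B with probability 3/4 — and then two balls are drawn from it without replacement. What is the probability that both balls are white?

From Bin A: P(both white) = (8/17)(7/16) = 7/34.
From Bin B: P(both white) = (3/7)(2/6) = 1/7.
Total probability = (1/4)(7/34) + (3/4)(1/7) = 151/952.

151/952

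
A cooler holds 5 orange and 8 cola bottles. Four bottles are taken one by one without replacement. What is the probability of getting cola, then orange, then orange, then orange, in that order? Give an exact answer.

Multiply the probability of each draw given the previous ones:
P = 8/13 × 5/12 × 4/11 × 3/10 = 480/17160 = 4/143.

4/143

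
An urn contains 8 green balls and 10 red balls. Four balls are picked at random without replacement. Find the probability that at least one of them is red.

P(no red) = 8/18 × 7/17 × 6/16 × 5/15 = 1680/73440 = 7/306.
P(at least one) = 1 − 7/306 = 299/306.

299/306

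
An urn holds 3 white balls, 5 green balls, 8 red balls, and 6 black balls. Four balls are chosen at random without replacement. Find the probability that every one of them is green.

P = 5/22 × 4/21 × 3/20 × 2/19 = 120/175560 = 1/1463.

1/1463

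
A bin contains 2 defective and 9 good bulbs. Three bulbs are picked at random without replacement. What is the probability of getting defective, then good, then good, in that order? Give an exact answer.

Multiply the probability of each draw given the previous ones:
P = 2/11 × 9/10 × 8/9 = 144/990 = 8/55.

8/55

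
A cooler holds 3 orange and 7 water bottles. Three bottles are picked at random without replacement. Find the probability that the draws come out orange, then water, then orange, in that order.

Each draw changes the counts, so multiply the conditional probabilities along the sequence:
P = 3/10 × 7/9 × 2/8 = 42/720 = 7/120.

7/120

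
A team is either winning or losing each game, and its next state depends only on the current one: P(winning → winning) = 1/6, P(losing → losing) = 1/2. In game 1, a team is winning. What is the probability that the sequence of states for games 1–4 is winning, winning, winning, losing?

5/216

Game 1 is given. For each transition, use the conditional probability from the current state:
P(winning | winning) = 1/6; P(winning | winning) = 1/6; P(losing | winning) = 5/6.
P = 1/6 × 1/6 × 5/6 = 5/216.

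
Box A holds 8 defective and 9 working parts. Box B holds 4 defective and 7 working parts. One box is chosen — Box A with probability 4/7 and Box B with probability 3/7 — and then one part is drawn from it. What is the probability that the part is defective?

556/1309

From Box A: P(defective) = 8/17.
From Box B: P(defective) = 4/11.
Total probability = (4/7)(8/17) + (3/7)(4/11) = 556/1309.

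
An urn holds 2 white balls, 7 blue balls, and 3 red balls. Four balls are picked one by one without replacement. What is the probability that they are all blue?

P = 7/12 × 6/11 × 5/10 × 4/9 = 840/11880 = 7/99.

7/99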